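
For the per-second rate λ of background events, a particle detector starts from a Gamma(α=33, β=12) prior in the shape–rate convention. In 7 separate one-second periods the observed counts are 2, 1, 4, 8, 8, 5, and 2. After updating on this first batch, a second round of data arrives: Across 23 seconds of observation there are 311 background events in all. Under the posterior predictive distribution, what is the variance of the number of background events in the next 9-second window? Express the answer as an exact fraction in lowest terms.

Total count: 2 + 1 + 4 + 8 + 8 + 5 + 2 = 30.
Total exposure: 7 seconds.
After the first batch: Gamma(33 + 30, 12 + 7) = Gamma(63, 19).
Total count 311 over total exposure 23 seconds.
After the second batch: Gamma(63 + 311, 19 + 23) = Gamma(374, 42).
The posterior predictive for a window of length T is Negative Binomial with variance T·α'·(β'+T)/β'² = 9·374·51/1764 = 9537/98.

9537/98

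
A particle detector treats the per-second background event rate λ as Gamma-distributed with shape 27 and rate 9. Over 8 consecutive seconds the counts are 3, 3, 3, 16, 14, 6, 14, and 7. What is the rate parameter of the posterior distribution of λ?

17

Total count: 3 + 3 + 3 + 16 + 14 + 6 + 14 + 7 = 66.
Total exposure: 8 seconds.
Gamma(α, β) with Poisson data over total exposure Σt gives posterior Gamma(α+Σx, β+Σt) = Gamma(93, 17).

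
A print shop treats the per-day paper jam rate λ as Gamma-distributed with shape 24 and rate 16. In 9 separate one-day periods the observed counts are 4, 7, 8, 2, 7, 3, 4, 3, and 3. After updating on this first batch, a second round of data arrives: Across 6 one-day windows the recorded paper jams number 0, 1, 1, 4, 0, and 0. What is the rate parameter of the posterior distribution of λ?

Total count: 4 + 7 + 8 + 2 + 7 + 3 + 4 + 3 + 3 = 41.
Total exposure: 9 days.
After the first batch: Gamma(24 + 41, 16 + 9) = Gamma(65, 25).
Total count: 0 + 1 + 1 + 4 + 0 + 0 = 6.
Total exposure: 6 days.
After the second batch: Gamma(65 + 6, 25 + 6) = Gamma(71, 31).

31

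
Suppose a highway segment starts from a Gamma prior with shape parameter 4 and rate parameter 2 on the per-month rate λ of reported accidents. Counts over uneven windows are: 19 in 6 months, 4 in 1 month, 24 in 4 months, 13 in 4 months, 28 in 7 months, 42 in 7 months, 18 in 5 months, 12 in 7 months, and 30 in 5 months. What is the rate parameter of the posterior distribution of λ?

48

Total count: 19 + 4 + 24 + 13 + 28 + 42 + 18 + 12 + 30 = 190.
Total exposure: 6 + 1 + 4 + 4 + 7 + 7 + 5 + 7 + 5 = 46 months.
By Gamma–Poisson conjugacy, the posterior is Gamma(α + Σx, β + Σt) = Gamma(4 + 190, 2 + 46) = Gamma(194, 48).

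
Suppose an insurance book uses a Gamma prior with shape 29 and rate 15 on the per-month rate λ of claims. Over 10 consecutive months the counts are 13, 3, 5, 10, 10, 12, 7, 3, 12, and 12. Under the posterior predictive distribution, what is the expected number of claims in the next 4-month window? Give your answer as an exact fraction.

464/25

Total count: 13 + 3 + 5 + 10 + 10 + 12 + 7 + 3 + 12 + 12 = 87.
Total exposure: 10 months.
Conjugate update: add total count to the shape and total exposure to the rate, giving Gamma(116, 25).
Predictive mean over a 4-month window = T·E[λ|data] = 4·116/25 = 464/25.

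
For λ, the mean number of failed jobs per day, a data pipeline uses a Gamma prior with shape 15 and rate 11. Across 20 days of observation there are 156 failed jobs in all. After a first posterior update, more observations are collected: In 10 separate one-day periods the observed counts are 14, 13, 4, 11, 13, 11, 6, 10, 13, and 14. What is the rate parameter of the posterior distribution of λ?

41

Total count 156 over total exposure 20 days.
After the first batch: Gamma(15 + 156, 11 + 20) = Gamma(171, 31).
Total count: 14 + 13 + 4 + 11 + 13 + 11 + 6 + 10 + 13 + 14 = 109.
Total exposure: 10 days.
After the second batch: Gamma(171 + 109, 31 + 10) = Gamma(280, 41).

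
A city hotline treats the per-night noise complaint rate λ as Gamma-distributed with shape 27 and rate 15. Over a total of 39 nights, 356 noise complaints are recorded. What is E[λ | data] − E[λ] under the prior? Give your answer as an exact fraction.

1429/270

Total count 356 over total exposure 39 nights.
By Gamma–Poisson conjugacy, the posterior is Gamma(α + Σx, β + Σt) = Gamma(27 + 356, 15 + 39) = Gamma(383, 54).
Posterior mean = 383/54 = 383/54; prior mean = 27/15 = 9/5. Difference = 383/54 − 9/5 = 1429/270.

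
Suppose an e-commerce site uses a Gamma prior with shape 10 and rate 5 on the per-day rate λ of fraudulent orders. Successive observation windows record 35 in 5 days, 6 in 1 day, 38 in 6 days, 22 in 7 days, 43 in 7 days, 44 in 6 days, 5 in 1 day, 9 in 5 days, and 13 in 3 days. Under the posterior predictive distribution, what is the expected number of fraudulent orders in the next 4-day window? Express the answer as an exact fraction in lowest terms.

Total count: 35 + 6 + 38 + 22 + 43 + 44 + 5 + 9 + 13 = 215.
Total exposure: 5 + 1 + 6 + 7 + 7 + 6 + 1 + 5 + 3 = 41 days.
Gamma(α, β) with Poisson data over total exposure Σt gives posterior Gamma(α+Σx, β+Σt) = Gamma(225, 46).
Predictive mean over a 4-day window = T·E[λ|data] = 4·225/46 = 450/23.

450/23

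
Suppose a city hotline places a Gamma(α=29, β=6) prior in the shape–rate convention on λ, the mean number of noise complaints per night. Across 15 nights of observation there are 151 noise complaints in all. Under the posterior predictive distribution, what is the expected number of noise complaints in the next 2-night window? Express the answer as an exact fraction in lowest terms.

Total count 151 over total exposure 15 nights.
The Gamma prior is conjugate for the Poisson rate, so λ | data ~ Gamma(29+151, 6+15) = Gamma(180, 21).
Predictive mean over a 2-night window = T·E[λ|data] = 2·180/21 = 120/7.

120/7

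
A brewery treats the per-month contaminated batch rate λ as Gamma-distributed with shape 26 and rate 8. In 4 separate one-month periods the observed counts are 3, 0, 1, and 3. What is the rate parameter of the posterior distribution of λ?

12

Total count: 3 + 0 + 1 + 3 = 7.
Total exposure: 4 months.
Posterior: α' = 26 + 7 = 33, β' = 8 + 4 = 12.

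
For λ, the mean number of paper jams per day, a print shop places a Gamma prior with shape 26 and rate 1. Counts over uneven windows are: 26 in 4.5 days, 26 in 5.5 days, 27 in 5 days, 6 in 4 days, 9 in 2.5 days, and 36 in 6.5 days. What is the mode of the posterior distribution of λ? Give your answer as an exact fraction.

155/29

Total count: 26 + 26 + 27 + 6 + 9 + 36 = 130.
Total exposure: 4.5 + 5.5 + 5 + 4 + 2.5 + 6.5 = 28 days.
Conjugate update: add total count to the shape and total exposure to the rate, giving Gamma(156, 29).
Posterior mode = (α'−1)/β' = 155/29.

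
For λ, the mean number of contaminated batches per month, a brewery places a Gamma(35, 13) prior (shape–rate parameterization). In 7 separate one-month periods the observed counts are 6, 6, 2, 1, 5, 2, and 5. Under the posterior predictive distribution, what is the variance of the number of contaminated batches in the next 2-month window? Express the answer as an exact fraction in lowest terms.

Total count: 6 + 6 + 2 + 1 + 5 + 2 + 5 = 27.
Total exposure: 7 months.
Conjugate update: add total count to the shape and total exposure to the rate, giving Gamma(62, 20).
The posterior predictive for a window of length T is Negative Binomial with variance T·α'·(β'+T)/β'² = 2·62·22/400 = 341/50.

341/50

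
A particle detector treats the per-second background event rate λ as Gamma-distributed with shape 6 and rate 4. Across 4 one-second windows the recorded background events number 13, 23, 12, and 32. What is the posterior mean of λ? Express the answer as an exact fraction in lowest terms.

43/4

Total count: 13 + 23 + 12 + 32 = 80.
Total exposure: 4 seconds.
The Gamma prior is conjugate for the Poisson rate, so λ | data ~ Gamma(6+80, 4+4) = Gamma(86, 8).
Posterior mean = α'/β' = 86/8 = 43/4.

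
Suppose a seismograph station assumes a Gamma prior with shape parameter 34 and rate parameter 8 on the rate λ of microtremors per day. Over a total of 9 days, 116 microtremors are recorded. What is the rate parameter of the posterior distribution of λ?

17

Total count 116 over total exposure 9 days.
The Gamma prior is conjugate for the Poisson rate, so λ | data ~ Gamma(34+116, 8+9) = Gamma(150, 17).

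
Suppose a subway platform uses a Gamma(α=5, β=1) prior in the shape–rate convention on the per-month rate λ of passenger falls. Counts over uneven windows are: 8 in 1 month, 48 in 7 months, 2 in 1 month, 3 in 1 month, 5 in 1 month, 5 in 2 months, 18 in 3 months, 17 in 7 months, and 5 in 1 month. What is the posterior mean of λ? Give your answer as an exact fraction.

116/25

Total count: 8 + 48 + 2 + 3 + 5 + 5 + 18 + 17 + 5 = 111.
Total exposure: 1 + 7 + 1 + 1 + 1 + 2 + 3 + 7 + 1 = 24 months.
The Gamma prior is conjugate for the Poisson rate, so λ | data ~ Gamma(5+111, 1+24) = Gamma(116, 25).
Posterior mean = α'/β' = 116/25.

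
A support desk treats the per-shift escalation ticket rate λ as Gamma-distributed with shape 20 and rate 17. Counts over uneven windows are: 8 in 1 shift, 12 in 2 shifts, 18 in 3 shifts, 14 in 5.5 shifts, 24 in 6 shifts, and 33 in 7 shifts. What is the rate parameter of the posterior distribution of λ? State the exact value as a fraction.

83/2

Total count: 8 + 12 + 18 + 14 + 24 + 33 = 109.
Total exposure: 1 + 2 + 3 + 5.5 + 6 + 7 = 24.5 shifts.
The Gamma prior is conjugate for the Poisson rate, so λ | data ~ Gamma(20+109, 17+24.5) = Gamma(129, 83/2).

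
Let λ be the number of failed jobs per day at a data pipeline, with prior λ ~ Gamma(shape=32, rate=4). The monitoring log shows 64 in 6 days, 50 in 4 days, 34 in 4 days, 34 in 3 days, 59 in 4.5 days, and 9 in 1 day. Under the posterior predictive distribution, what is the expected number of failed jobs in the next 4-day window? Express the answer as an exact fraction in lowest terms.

Total count: 64 + 50 + 34 + 34 + 59 + 9 = 250.
Total exposure: 6 + 4 + 4 + 3 + 4.5 + 1 = 22.5 days.
Conjugate update: add total count to the shape and total exposure to the rate, giving Gamma(282, 53/2).
Predictive mean over a 4-day window = T·E[λ|data] = 4·282/(53/2) = 2256/53.

2256/53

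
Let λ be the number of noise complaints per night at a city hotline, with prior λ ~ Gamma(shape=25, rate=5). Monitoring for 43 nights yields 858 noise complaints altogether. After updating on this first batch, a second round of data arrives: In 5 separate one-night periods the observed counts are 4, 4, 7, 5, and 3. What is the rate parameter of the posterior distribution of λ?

53

Total count 858 over total exposure 43 nights.
After the first batch: Gamma(25 + 858, 5 + 43) = Gamma(883, 48).
Total count: 4 + 4 + 7 + 5 + 3 = 23.
Total exposure: 5 nights.
After the second batch: Gamma(883 + 23, 48 + 5) = Gamma(906, 53).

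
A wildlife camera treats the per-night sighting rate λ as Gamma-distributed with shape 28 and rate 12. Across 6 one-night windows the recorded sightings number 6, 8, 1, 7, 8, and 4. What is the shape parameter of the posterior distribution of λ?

62

Total count: 6 + 8 + 1 + 7 + 8 + 4 = 34.
Total exposure: 6 nights.
The Gamma prior is conjugate for the Poisson rate, so λ | data ~ Gamma(28+34, 12+6) = Gamma(62, 18).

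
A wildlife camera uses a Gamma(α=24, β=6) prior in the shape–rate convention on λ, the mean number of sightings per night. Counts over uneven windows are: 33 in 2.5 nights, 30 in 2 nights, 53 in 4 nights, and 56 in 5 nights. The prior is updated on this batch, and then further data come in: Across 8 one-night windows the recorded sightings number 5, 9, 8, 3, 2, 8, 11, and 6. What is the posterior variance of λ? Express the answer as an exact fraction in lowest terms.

Total count: 33 + 30 + 53 + 56 = 172.
Total exposure: 2.5 + 2 + 4 + 5 = 13.5 nights.
After the first batch: Gamma(24 + 172, 6 + 13.5) = Gamma(196, 39/2).
Total count: 5 + 9 + 8 + 3 + 2 + 8 + 11 + 6 = 52.
Total exposure: 8 nights.
After the second batch: Gamma(196 + 52, 39/2 + 8) = Gamma(248, 55/2).
Posterior variance = α'/β'² = 248/(3025/4) = 992/3025.

992/3025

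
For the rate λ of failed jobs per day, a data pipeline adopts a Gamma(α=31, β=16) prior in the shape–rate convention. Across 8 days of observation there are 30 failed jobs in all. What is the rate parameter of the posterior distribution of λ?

Total count 30 over total exposure 8 days.
Conjugate update: add total count to the shape and total exposure to the rate, giving Gamma(61, 24).

24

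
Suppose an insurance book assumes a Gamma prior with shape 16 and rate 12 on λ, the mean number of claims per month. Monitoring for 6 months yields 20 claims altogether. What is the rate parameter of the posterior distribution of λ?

Total count 20 over total exposure 6 months.
Gamma(α, β) with Poisson data over total exposure Σt gives posterior Gamma(α+Σx, β+Σt) = Gamma(36, 18).

18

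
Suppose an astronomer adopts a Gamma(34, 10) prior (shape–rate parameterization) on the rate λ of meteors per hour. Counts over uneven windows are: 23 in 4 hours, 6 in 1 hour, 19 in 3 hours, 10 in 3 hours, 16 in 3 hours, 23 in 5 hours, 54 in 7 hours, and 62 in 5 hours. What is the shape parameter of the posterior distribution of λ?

247

Total count: 23 + 6 + 19 + 10 + 16 + 23 + 54 + 62 = 213.
Total exposure: 4 + 1 + 3 + 3 + 3 + 5 + 7 + 5 = 31 hours.
Gamma(α, β) with Poisson data over total exposure Σt gives posterior Gamma(α+Σx, β+Σt) = Gamma(247, 41).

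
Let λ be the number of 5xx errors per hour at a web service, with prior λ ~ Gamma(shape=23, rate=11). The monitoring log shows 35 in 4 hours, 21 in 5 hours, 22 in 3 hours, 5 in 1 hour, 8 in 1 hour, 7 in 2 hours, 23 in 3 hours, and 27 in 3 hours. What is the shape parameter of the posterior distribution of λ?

Total count: 35 + 21 + 22 + 5 + 8 + 7 + 23 + 27 = 148.
Total exposure: 4 + 5 + 3 + 1 + 1 + 2 + 3 + 3 = 22 hours.
Conjugate update: add total count to the shape and total exposure to the rate, giving Gamma(171, 33).

171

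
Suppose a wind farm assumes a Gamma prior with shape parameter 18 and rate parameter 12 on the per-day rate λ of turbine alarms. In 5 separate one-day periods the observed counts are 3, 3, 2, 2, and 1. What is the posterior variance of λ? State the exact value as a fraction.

29/289

Total count: 3 + 3 + 2 + 2 + 1 = 11.
Total exposure: 5 days.
The Gamma prior is conjugate for the Poisson rate, so λ | data ~ Gamma(18+11, 12+5) = Gamma(29, 17).
Posterior variance = α'/β'² = 29/289.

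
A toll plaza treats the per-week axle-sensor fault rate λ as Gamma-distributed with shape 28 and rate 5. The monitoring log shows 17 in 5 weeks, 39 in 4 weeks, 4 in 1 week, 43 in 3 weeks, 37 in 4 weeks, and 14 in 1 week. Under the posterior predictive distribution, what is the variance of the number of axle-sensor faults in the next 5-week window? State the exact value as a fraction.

Total count: 17 + 39 + 4 + 43 + 37 + 14 = 154.
Total exposure: 5 + 4 + 1 + 3 + 4 + 1 = 18 weeks.
By Gamma–Poisson conjugacy, the posterior is Gamma(α + Σx, β + Σt) = Gamma(28 + 154, 5 + 18) = Gamma(182, 23).
The posterior predictive for a window of length T is Negative Binomial with variance T·α'·(β'+T)/β'² = 5·182·28/529 = 25480/529.

25480/529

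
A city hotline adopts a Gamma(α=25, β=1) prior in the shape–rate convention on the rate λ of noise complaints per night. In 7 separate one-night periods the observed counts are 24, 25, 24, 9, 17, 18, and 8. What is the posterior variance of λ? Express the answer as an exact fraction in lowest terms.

75/32

Total count: 24 + 25 + 24 + 9 + 17 + 18 + 8 = 125.
Total exposure: 7 nights.
By Gamma–Poisson conjugacy, the posterior is Gamma(α + Σx, β + Σt) = Gamma(25 + 125, 1 + 7) = Gamma(150, 8).
Posterior variance = α'/β'² = 150/64 = 75/32.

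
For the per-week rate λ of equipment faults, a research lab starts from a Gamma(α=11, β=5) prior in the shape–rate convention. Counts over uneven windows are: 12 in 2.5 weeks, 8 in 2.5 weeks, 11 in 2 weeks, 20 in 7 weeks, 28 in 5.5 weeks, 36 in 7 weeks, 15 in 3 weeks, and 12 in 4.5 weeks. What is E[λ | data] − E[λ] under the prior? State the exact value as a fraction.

Total count: 12 + 8 + 11 + 20 + 28 + 36 + 15 + 12 = 142.
Total exposure: 2.5 + 2.5 + 2 + 7 + 5.5 + 7 + 3 + 4.5 = 34 weeks.
Conjugate update: add total count to the shape and total exposure to the rate, giving Gamma(153, 39).
Posterior mean = 153/39 = 51/13; prior mean = 11/5 = 11/5. Difference = 51/13 − 11/5 = 112/65.

112/65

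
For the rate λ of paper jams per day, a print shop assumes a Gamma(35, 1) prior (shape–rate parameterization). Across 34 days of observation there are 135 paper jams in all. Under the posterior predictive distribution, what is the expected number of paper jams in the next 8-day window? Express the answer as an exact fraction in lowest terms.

Total count 135 over total exposure 34 days.
Gamma(α, β) with Poisson data over total exposure Σt gives posterior Gamma(α+Σx, β+Σt) = Gamma(170, 35).
Predictive mean over an 8-day window = T·E[λ|data] = 8·170/35 = 272/7.

272/7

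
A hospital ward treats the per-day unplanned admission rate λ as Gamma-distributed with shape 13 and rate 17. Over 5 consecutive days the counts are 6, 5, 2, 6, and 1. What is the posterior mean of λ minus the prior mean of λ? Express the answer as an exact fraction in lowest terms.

25/34

Total count: 6 + 5 + 2 + 6 + 1 = 20.
Total exposure: 5 days.
By Gamma–Poisson conjugacy, the posterior is Gamma(α + Σx, β + Σt) = Gamma(13 + 20, 17 + 5) = Gamma(33, 22).
Posterior mean = 33/22 = 3/2; prior mean = 13/17 = 13/17. Difference = 3/2 − 13/17 = 25/34.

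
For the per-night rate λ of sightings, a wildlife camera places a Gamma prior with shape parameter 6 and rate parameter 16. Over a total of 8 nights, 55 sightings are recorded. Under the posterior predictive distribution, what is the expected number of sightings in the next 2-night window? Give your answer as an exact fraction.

61/12

Total count 55 over total exposure 8 nights.
Posterior: α' = 6 + 55 = 61, β' = 16 + 8 = 24.
Predictive mean over a 2-night window = T·E[λ|data] = 2·61/24 = 61/12.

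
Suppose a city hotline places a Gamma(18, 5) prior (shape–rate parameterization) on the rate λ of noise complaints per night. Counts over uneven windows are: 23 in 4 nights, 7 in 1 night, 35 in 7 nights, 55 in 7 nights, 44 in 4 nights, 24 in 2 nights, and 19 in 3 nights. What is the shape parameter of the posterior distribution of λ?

Total count: 23 + 7 + 35 + 55 + 44 + 24 + 19 = 207.
Total exposure: 4 + 1 + 7 + 7 + 4 + 2 + 3 = 28 nights.
Posterior: α' = 18 + 207 = 225, β' = 5 + 28 = 33.

225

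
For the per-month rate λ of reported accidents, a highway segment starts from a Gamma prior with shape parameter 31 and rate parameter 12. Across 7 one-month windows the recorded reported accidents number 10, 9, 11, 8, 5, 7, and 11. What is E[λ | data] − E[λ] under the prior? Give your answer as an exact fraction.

Total count: 10 + 9 + 11 + 8 + 5 + 7 + 11 = 61.
Total exposure: 7 months.
Gamma(α, β) with Poisson data over total exposure Σt gives posterior Gamma(α+Σx, β+Σt) = Gamma(92, 19).
Posterior mean = 92/19 = 92/19; prior mean = 31/12 = 31/12. Difference = 92/19 − 31/12 = 515/228.

515/228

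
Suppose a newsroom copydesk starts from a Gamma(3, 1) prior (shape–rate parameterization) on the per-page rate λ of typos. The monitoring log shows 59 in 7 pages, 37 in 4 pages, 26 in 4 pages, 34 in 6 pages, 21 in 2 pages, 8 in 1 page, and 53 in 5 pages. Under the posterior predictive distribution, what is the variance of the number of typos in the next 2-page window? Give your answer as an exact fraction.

Total count: 59 + 37 + 26 + 34 + 21 + 8 + 53 = 238.
Total exposure: 7 + 4 + 4 + 6 + 2 + 1 + 5 = 29 pages.
Posterior: α' = 3 + 238 = 241, β' = 1 + 29 = 30.
The posterior predictive for a window of length T is Negative Binomial with variance T·α'·(β'+T)/β'² = 2·241·32/900 = 3856/225.

3856/225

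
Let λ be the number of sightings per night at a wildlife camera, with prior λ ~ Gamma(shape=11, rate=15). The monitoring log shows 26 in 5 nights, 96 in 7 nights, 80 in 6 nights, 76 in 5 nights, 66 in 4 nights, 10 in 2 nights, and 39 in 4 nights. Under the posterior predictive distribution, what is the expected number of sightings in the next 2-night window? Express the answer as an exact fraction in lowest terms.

Total count: 26 + 96 + 80 + 76 + 66 + 10 + 39 = 393.
Total exposure: 5 + 7 + 6 + 5 + 4 + 2 + 4 = 33 nights.
By Gamma–Poisson conjugacy, the posterior is Gamma(α + Σx, β + Σt) = Gamma(11 + 393, 15 + 33) = Gamma(404, 48).
Predictive mean over a 2-night window = T·E[λ|data] = 2·404/48 = 101/6.

101/6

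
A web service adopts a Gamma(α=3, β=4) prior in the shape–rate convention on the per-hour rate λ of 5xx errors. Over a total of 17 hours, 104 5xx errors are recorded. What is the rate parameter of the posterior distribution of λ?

21

Total count 104 over total exposure 17 hours.
By Gamma–Poisson conjugacy, the posterior is Gamma(α + Σx, β + Σt) = Gamma(3 + 104, 4 + 17) = Gamma(107, 21).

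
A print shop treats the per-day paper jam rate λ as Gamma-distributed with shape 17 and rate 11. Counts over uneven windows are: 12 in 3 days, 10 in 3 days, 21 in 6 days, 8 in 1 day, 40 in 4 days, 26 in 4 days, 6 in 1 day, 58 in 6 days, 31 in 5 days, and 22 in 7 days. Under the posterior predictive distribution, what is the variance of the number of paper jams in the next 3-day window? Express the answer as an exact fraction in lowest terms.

Total count: 12 + 10 + 21 + 8 + 40 + 26 + 6 + 58 + 31 + 22 = 234.
Total exposure: 3 + 3 + 6 + 1 + 4 + 4 + 1 + 6 + 5 + 7 = 40 days.
The Gamma prior is conjugate for the Poisson rate, so λ | data ~ Gamma(17+234, 11+40) = Gamma(251, 51).
The posterior predictive for a window of length T is Negative Binomial with variance T·α'·(β'+T)/β'² = 3·251·54/2601 = 4518/289.

4518/289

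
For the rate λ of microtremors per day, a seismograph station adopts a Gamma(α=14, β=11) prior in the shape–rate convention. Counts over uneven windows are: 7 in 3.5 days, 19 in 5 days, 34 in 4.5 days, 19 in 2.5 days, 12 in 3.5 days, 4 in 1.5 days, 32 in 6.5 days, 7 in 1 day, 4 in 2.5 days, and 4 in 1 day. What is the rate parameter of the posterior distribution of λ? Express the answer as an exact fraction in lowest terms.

85/2

Total count: 7 + 19 + 34 + 19 + 12 + 4 + 32 + 7 + 4 + 4 = 142.
Total exposure: 3.5 + 5 + 4.5 + 2.5 + 3.5 + 1.5 + 6.5 + 1 + 2.5 + 1 = 31.5 days.
Posterior: α' = 14 + 142 = 156, β' = 11 + 31.5 = 85/2.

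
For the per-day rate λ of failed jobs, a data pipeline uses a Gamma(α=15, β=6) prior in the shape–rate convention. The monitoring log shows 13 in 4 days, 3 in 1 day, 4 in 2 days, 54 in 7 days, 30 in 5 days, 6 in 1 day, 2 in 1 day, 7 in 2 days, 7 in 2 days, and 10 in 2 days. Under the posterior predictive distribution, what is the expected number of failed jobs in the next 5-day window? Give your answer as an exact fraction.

Total count: 13 + 3 + 4 + 54 + 30 + 6 + 2 + 7 + 7 + 10 = 136.
Total exposure: 4 + 1 + 2 + 7 + 5 + 1 + 1 + 2 + 2 + 2 = 27 days.
Conjugate update: add total count to the shape and total exposure to the rate, giving Gamma(151, 33).
Predictive mean over a 5-day window = T·E[λ|data] = 5·151/33 = 755/33.

755/33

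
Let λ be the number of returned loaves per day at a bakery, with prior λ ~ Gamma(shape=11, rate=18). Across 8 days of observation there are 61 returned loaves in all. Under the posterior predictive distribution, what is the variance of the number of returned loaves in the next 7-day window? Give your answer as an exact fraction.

4158/169

Total count 61 over total exposure 8 days.
Conjugate update: add total count to the shape and total exposure to the rate, giving Gamma(72, 26).
The posterior predictive for a window of length T is Negative Binomial with variance T·α'·(β'+T)/β'² = 7·72·33/676 = 4158/169.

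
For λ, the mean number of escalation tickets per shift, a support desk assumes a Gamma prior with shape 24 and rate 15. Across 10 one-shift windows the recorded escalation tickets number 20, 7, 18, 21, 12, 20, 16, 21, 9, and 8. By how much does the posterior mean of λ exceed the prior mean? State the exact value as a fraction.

Total count: 20 + 7 + 18 + 21 + 12 + 20 + 16 + 21 + 9 + 8 = 152.
Total exposure: 10 shifts.
Gamma(α, β) with Poisson data over total exposure Σt gives posterior Gamma(α+Σx, β+Σt) = Gamma(176, 25).
Posterior mean = 176/25 = 176/25; prior mean = 24/15 = 8/5. Difference = 176/25 − 8/5 = 136/25.

136/25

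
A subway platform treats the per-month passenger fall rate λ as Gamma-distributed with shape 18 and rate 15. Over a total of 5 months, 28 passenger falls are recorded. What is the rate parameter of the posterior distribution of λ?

Total count 28 over total exposure 5 months.
Conjugate update: add total count to the shape and total exposure to the rate, giving Gamma(46, 20).

20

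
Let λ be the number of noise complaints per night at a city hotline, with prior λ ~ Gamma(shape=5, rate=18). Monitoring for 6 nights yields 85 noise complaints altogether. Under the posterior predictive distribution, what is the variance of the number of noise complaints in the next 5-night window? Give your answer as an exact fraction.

725/32

Total count 85 over total exposure 6 nights.
The Gamma prior is conjugate for the Poisson rate, so λ | data ~ Gamma(5+85, 18+6) = Gamma(90, 24).
The posterior predictive for a window of length T is Negative Binomial with variance T·α'·(β'+T)/β'² = 5·90·29/576 = 725/32.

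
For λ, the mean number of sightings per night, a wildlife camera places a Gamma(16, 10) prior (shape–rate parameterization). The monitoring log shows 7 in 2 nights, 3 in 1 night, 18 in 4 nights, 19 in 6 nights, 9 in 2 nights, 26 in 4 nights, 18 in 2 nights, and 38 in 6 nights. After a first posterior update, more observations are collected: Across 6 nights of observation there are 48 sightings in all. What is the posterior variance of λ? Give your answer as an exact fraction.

Total count: 7 + 3 + 18 + 19 + 9 + 26 + 18 + 38 = 138.
Total exposure: 2 + 1 + 4 + 6 + 2 + 4 + 2 + 6 = 27 nights.
After the first batch: Gamma(16 + 138, 10 + 27) = Gamma(154, 37).
Total count 48 over total exposure 6 nights.
After the second batch: Gamma(154 + 48, 37 + 6) = Gamma(202, 43).
Posterior variance = α'/β'² = 202/1849.

202/1849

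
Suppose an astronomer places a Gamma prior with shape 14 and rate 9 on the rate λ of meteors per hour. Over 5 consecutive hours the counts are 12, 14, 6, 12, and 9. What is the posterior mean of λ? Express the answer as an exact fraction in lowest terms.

Total count: 12 + 14 + 6 + 12 + 9 = 53.
Total exposure: 5 hours.
The Gamma prior is conjugate for the Poisson rate, so λ | data ~ Gamma(14+53, 9+5) = Gamma(67, 14).
Posterior mean = α'/β' = 67/14.

67/14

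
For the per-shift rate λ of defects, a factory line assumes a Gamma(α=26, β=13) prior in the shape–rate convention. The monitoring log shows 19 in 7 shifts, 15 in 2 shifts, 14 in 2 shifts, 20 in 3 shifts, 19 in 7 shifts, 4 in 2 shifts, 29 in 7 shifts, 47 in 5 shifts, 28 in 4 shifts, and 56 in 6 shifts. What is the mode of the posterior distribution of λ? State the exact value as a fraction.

Total count: 19 + 15 + 14 + 20 + 19 + 4 + 29 + 47 + 28 + 56 = 251.
Total exposure: 7 + 2 + 2 + 3 + 7 + 2 + 7 + 5 + 4 + 6 = 45 shifts.
Gamma(α, β) with Poisson data over total exposure Σt gives posterior Gamma(α+Σx, β+Σt) = Gamma(277, 58).
Posterior mode = (α'−1)/β' = 276/58 = 138/29.

138/29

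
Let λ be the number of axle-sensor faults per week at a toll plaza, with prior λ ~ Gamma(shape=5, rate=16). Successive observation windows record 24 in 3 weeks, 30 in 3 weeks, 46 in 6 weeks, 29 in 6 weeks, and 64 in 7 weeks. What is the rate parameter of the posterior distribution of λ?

Total count: 24 + 30 + 46 + 29 + 64 = 193.
Total exposure: 3 + 3 + 6 + 6 + 7 = 25 weeks.
The Gamma prior is conjugate for the Poisson rate, so λ | data ~ Gamma(5+193, 16+25) = Gamma(198, 41).

41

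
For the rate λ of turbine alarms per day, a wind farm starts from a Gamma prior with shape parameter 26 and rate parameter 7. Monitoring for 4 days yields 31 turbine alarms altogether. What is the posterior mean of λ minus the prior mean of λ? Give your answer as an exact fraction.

113/77

Total count 31 over total exposure 4 days.
Posterior: α' = 26 + 31 = 57, β' = 7 + 4 = 11.
Posterior mean = 57/11 = 57/11; prior mean = 26/7 = 26/7. Difference = 57/11 − 26/7 = 113/77.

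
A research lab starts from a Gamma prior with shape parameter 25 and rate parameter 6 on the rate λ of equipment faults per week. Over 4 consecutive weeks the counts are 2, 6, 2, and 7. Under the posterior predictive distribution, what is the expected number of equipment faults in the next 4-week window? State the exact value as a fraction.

84/5

Total count: 2 + 6 + 2 + 7 = 17.
Total exposure: 4 weeks.
By Gamma–Poisson conjugacy, the posterior is Gamma(α + Σx, β + Σt) = Gamma(25 + 17, 6 + 4) = Gamma(42, 10).
Predictive mean over a 4-week window = T·E[λ|data] = 4·42/10 = 84/5.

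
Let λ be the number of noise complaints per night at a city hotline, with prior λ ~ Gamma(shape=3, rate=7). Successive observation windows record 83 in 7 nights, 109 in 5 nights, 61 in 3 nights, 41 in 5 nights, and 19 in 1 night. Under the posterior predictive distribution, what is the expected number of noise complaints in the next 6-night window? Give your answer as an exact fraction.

Total count: 83 + 109 + 61 + 41 + 19 = 313.
Total exposure: 7 + 5 + 3 + 5 + 1 = 21 nights.
Conjugate update: add total count to the shape and total exposure to the rate, giving Gamma(316, 28).
Predictive mean over a 6-night window = T·E[λ|data] = 6·316/28 = 474/7.

474/7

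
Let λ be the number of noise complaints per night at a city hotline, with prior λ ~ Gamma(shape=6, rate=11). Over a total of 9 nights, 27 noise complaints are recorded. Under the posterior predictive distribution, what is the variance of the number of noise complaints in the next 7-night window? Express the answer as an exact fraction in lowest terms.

6237/400

Total count 27 over total exposure 9 nights.
Posterior: α' = 6 + 27 = 33, β' = 11 + 9 = 20.
The posterior predictive for a window of length T is Negative Binomial with variance T·α'·(β'+T)/β'² = 7·33·27/400 = 6237/400.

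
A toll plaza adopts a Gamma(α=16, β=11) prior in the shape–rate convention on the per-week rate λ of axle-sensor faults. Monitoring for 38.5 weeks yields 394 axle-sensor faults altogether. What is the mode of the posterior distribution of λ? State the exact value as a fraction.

818/99

Total count 394 over total exposure 38.5 weeks.
By Gamma–Poisson conjugacy, the posterior is Gamma(α + Σx, β + Σt) = Gamma(16 + 394, 11 + 38.5) = Gamma(410, 99/2).
Posterior mode = (α'−1)/β' = 409/(99/2) = 818/99.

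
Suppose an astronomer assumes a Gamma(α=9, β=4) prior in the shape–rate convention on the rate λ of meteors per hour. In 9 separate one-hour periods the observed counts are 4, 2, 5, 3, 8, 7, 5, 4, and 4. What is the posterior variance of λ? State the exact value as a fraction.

Total count: 4 + 2 + 5 + 3 + 8 + 7 + 5 + 4 + 4 = 42.
Total exposure: 9 hours.
By Gamma–Poisson conjugacy, the posterior is Gamma(α + Σx, β + Σt) = Gamma(9 + 42, 4 + 9) = Gamma(51, 13).
Posterior variance = α'/β'² = 51/169.

51/169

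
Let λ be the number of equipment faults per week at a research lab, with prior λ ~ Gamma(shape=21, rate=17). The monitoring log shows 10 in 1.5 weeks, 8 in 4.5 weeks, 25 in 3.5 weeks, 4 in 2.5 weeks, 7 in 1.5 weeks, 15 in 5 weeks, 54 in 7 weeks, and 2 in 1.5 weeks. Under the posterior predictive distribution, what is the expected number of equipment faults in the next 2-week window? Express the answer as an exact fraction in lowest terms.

Total count: 10 + 8 + 25 + 4 + 7 + 15 + 54 + 2 = 125.
Total exposure: 1.5 + 4.5 + 3.5 + 2.5 + 1.5 + 5 + 7 + 1.5 = 27 weeks.
Conjugate update: add total count to the shape and total exposure to the rate, giving Gamma(146, 44).
Predictive mean over a 2-week window = T·E[λ|data] = 2·146/44 = 73/11.

73/11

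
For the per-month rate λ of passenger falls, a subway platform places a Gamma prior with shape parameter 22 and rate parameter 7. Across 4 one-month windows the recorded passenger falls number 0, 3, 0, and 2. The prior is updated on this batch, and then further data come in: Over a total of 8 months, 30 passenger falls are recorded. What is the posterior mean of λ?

3

Total count: 0 + 3 + 0 + 2 = 5.
Total exposure: 4 months.
After the first batch: Gamma(22 + 5, 7 + 4) = Gamma(27, 11).
Total count 30 over total exposure 8 months.
After the second batch: Gamma(27 + 30, 11 + 8) = Gamma(57, 19).
Posterior mean = α'/β' = 57/19 = 3.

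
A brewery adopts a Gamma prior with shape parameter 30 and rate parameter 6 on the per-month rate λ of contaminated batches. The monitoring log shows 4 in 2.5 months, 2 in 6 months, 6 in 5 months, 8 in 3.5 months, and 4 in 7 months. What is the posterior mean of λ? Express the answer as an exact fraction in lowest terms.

Total count: 4 + 2 + 6 + 8 + 4 = 24.
Total exposure: 2.5 + 6 + 5 + 3.5 + 7 = 24 months.
By Gamma–Poisson conjugacy, the posterior is Gamma(α + Σx, β + Σt) = Gamma(30 + 24, 6 + 24) = Gamma(54, 30).
Posterior mean = α'/β' = 54/30 = 9/5.

9/5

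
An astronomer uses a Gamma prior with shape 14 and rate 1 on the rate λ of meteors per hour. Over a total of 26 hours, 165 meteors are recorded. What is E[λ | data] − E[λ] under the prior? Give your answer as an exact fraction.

Total count 165 over total exposure 26 hours.
The Gamma prior is conjugate for the Poisson rate, so λ | data ~ Gamma(14+165, 1+26) = Gamma(179, 27).
Posterior mean = 179/27 = 179/27; prior mean = 14/1 = 14. Difference = 179/27 − 14 = -199/27.

-199/27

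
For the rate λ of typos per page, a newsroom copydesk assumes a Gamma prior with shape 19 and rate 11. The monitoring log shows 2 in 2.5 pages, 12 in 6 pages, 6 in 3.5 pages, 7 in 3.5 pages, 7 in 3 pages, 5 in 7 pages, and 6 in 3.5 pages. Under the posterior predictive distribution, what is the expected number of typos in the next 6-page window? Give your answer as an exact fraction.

48/5

Total count: 2 + 12 + 6 + 7 + 7 + 5 + 6 = 45.
Total exposure: 2.5 + 6 + 3.5 + 3.5 + 3 + 7 + 3.5 = 29 pages.
Gamma(α, β) with Poisson data over total exposure Σt gives posterior Gamma(α+Σx, β+Σt) = Gamma(64, 40).
Predictive mean over a 6-page window = T·E[λ|data] = 6·64/40 = 48/5.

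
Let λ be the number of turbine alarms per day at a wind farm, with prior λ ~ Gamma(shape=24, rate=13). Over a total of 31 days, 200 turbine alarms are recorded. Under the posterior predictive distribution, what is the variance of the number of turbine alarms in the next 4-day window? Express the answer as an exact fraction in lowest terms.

Total count 200 over total exposure 31 days.
Posterior: α' = 24 + 200 = 224, β' = 13 + 31 = 44.
The posterior predictive for a window of length T is Negative Binomial with variance T·α'·(β'+T)/β'² = 4·224·48/1936 = 2688/121.

2688/121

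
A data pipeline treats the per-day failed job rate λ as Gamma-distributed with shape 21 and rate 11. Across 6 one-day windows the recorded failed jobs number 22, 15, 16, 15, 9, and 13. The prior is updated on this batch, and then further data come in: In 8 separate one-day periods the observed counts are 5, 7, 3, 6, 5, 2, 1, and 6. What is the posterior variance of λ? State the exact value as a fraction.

Total count: 22 + 15 + 16 + 15 + 9 + 13 = 90.
Total exposure: 6 days.
After the first batch: Gamma(21 + 90, 11 + 6) = Gamma(111, 17).
Total count: 5 + 7 + 3 + 6 + 5 + 2 + 1 + 6 = 35.
Total exposure: 8 days.
After the second batch: Gamma(111 + 35, 17 + 8) = Gamma(146, 25).
Posterior variance = α'/β'² = 146/625.

146/625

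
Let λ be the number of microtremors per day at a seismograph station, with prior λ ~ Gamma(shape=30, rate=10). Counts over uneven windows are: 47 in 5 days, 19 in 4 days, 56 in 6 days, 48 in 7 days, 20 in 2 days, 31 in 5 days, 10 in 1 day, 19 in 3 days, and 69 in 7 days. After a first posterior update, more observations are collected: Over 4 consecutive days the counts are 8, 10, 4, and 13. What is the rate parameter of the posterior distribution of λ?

Total count: 47 + 19 + 56 + 48 + 20 + 31 + 10 + 19 + 69 = 319.
Total exposure: 5 + 4 + 6 + 7 + 2 + 5 + 1 + 3 + 7 = 40 days.
After the first batch: Gamma(30 + 319, 10 + 40) = Gamma(349, 50).
Total count: 8 + 10 + 4 + 13 = 35.
Total exposure: 4 days.
After the second batch: Gamma(349 + 35, 50 + 4) = Gamma(384, 54).

54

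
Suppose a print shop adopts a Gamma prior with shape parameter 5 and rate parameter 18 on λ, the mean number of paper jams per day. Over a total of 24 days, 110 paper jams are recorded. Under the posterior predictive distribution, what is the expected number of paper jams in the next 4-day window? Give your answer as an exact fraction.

Total count 110 over total exposure 24 days.
Conjugate update: add total count to the shape and total exposure to the rate, giving Gamma(115, 42).
Predictive mean over a 4-day window = T·E[λ|data] = 4·115/42 = 230/21.

230/21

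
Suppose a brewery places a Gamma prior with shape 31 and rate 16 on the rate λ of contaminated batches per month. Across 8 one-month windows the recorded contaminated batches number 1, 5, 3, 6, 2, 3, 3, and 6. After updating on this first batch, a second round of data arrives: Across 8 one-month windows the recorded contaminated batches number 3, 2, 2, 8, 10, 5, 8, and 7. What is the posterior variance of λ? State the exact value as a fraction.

Total count: 1 + 5 + 3 + 6 + 2 + 3 + 3 + 6 = 29.
Total exposure: 8 months.
After the first batch: Gamma(31 + 29, 16 + 8) = Gamma(60, 24).
Total count: 3 + 2 + 2 + 8 + 10 + 5 + 8 + 7 = 45.
Total exposure: 8 months.
After the second batch: Gamma(60 + 45, 24 + 8) = Gamma(105, 32).
Posterior variance = α'/β'² = 105/1024.

105/1024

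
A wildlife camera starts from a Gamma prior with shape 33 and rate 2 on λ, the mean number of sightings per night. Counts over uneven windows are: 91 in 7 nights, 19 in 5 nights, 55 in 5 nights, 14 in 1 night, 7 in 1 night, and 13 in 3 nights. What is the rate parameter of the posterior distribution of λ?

24

Total count: 91 + 19 + 55 + 14 + 7 + 13 = 199.
Total exposure: 7 + 5 + 5 + 1 + 1 + 3 = 22 nights.
Posterior: α' = 33 + 199 = 232, β' = 2 + 22 = 24.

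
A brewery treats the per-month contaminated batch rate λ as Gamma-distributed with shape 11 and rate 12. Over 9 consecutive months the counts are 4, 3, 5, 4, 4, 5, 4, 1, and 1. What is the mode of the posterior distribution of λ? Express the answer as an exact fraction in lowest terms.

Total count: 4 + 3 + 5 + 4 + 4 + 5 + 4 + 1 + 1 = 31.
Total exposure: 9 months.
By Gamma–Poisson conjugacy, the posterior is Gamma(α + Σx, β + Σt) = Gamma(11 + 31, 12 + 9) = Gamma(42, 21).
Posterior mode = (α'−1)/β' = 41/21.

41/21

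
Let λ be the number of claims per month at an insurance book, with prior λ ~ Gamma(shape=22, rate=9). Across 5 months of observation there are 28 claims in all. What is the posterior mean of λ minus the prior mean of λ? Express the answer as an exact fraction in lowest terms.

71/63

Total count 28 over total exposure 5 months.
Gamma(α, β) with Poisson data over total exposure Σt gives posterior Gamma(α+Σx, β+Σt) = Gamma(50, 14).
Posterior mean = 50/14 = 25/7; prior mean = 22/9 = 22/9. Difference = 25/7 − 22/9 = 71/63.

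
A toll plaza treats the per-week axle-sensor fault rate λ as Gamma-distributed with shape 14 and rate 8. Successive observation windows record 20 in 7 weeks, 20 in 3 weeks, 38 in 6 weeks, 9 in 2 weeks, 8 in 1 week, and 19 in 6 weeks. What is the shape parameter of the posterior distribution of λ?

128

Total count: 20 + 20 + 38 + 9 + 8 + 19 = 114.
Total exposure: 7 + 3 + 6 + 2 + 1 + 6 = 25 weeks.
Conjugate update: add total count to the shape and total exposure to the rate, giving Gamma(128, 33).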